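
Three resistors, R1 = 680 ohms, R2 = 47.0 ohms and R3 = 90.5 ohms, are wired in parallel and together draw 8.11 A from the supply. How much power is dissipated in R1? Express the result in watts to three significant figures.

84.7 W

Only the total current is stated, so first find the parallel equivalent to get the voltage across the combination.
1/R_eq = 1/680 + 1/47.0 + 1/90.5 ⇒ R_eq = 29.59 Ω
V = I_total × R_eq = 8.110 × 29.59 = 240.0 V
P_R1 = V² / R1 = (240.0)² / 680 = 84.68 W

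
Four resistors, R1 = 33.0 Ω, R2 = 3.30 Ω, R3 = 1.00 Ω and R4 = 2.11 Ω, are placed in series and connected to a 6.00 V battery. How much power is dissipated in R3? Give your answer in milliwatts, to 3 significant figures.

The current is common to all series resistors; compute it, then apply P = I²R for the target.
R_total = 33.0 + 3.30 + 1.00 + 2.11 = 39.41 Ω
I = V / R_total = 6.00 / 39.41 = 0.1522 A
P_R3 = I² × R3 = (0.1522)² × 1.00 = 0.02318 W

23.2 mW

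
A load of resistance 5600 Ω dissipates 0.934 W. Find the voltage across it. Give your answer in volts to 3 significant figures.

72.3 V

Rearranging the power relation for the two known quantities gives V = √(P R).
V = √(0.934 × 5600) = 72.32 V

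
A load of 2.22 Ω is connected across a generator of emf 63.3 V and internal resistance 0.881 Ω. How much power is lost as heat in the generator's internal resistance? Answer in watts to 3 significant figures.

The source's internal resistance is just another series element carrying I; its dissipation is I²r.
I = ε / (r + R) = 63.3 / (0.881 + 2.22) = 20.41 A
P_int = I² r = (20.41)² × 0.881 = 367.1 W

367 W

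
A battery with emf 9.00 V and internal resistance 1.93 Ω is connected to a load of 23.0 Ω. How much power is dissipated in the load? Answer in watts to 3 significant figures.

3.00 W

With r and R in series, I = ε/(r+R); the load dissipates I²R.
I = ε / (r + R) = 9.00 / (1.93 + 23.0) = 0.3610 A
P_load = I² R = (0.3610)² × 23.0 = 2.998 W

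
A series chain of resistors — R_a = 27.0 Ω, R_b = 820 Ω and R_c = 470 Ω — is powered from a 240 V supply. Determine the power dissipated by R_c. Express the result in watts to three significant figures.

15.6 W

In a series string the same current flows through every resistor — find that current, then P = I²R for the one we want.
R_total = 27.0 + 820 + 470 = 1317 Ω
I = V / R_total = 240 / 1317 = 0.1822 A
P_R_c = I² × R_c = (0.1822)² × 470 = 15.61 W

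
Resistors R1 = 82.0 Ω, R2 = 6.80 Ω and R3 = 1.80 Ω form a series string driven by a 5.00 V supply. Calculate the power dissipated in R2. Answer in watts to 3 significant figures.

0.0207 W

Since the resistors are in series they all carry the loop current I = V/R_total; the power in any one is I²R.
R_total = 82.0 + 6.80 + 1.80 = 90.60 Ω
I = V / R_total = 5.00 / 90.60 = 0.05519 A
P_R2 = I² × R2 = (0.05519)² × 6.80 = 0.02071 W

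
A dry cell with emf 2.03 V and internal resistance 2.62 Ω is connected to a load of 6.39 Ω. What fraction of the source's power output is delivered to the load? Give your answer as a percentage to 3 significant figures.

The source delivers εI, of which I²R reaches the load and I²r is lost; since I is common, η = R/(R+r).
η = R / (R + r) = 6.39 / (6.39 + 2.62) = 0.7092

70.9 %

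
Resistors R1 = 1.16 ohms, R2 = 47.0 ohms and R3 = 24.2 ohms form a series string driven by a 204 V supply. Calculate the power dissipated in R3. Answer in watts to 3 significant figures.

The current is common to all series resistors; compute it, then apply P = I²R for the target.
R_total = 1.16 + 47.0 + 24.2 = 72.36 Ω
I = V / R_total = 204 / 72.36 = 2.819 A
P_R3 = I² × R3 = (2.819)² × 24.2 = 192.3 W

192 W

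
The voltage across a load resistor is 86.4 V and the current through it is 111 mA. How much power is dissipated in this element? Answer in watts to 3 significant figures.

9.59 W

Since both terminal voltage and current are stated, P = V I gives the power in one step.
P = 86.4 V × 0.1110 A = 9.590 W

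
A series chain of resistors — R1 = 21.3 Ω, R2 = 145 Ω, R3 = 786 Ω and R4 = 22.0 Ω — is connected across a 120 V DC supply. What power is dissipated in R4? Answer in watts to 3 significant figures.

0.334 W

Series elements share the same current, so find I first, then use P = I²R.
R_total = 21.3 + 145 + 786 + 22.0 = 974.3 Ω
I = V / R_total = 120 / 974.3 = 0.1232 A
P_R4 = I² × R4 = (0.1232)² × 22.0 = 0.3337 W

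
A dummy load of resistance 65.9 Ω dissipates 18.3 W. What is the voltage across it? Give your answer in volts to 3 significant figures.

34.7 V

Inverting the appropriate power form: V = √(P R).
V = √(18.3 × 65.9) = 34.73 V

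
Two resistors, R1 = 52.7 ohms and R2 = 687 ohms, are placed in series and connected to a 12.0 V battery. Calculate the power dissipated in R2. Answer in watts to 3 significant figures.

0.181 W

The current is common to all series resistors; compute it, then apply P = I²R for the target.
R_total = 52.7 + 687 = 739.7 Ω
I = V / R_total = 12.0 / 739.7 = 0.01622 A
P_R2 = I² × R2 = (0.01622)² × 687 = 0.1808 W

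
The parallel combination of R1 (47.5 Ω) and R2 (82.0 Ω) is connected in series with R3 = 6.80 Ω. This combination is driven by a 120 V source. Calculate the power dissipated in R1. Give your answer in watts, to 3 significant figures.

Reduce the parallel combination to a single R_p; the circuit then becomes R_p in series with the remaining resistor.
R_p = (47.5×82.0)/(47.5+82.0) = 30.08 Ω
R_total = R_p + 6.80 = 30.08 + 6.80 = 36.88 Ω
I = V / R_total = 120 / 36.88 = 3.254 A
Voltage across the parallel pair: V_p = I × R_p = 3.254 × 30.08 = 97.87 V
Use P = V²/R for R1 with V = V_p.
P_R1 = (97.87)² / 47.5 = 201.7 W

202 W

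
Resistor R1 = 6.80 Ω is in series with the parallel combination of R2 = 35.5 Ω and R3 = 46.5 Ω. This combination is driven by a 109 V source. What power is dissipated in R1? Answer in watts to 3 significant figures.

Replace R2 and R3 with their parallel equivalent so the circuit becomes R1 in series with R_p.
R_p = (35.5×46.5)/(35.5+46.5) = 20.13 Ω
R_total = 6.80 + 20.13 = 26.93 Ω
I = V / R_total = 109 / 26.93 = 4.047 A
R1 carries the full series current, so P = I²R.
P_R1 = (4.047)² × 6.80 = 111.4 W

111 W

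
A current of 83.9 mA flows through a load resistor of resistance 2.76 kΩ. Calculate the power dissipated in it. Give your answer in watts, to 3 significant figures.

19.4 W

Knowing I and R, the power is just I²R — no need to find V first.
P = (0.08390 A)² × 2760 Ω = 19.43 W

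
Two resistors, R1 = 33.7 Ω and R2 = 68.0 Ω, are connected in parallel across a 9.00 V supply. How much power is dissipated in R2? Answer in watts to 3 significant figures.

1.19 W

Parallel branches share the same voltage; P = V²/R gives the branch power in one step.
P_R2 = V² / R2 = (9.00)² / 68.0 Ω = 1.191 W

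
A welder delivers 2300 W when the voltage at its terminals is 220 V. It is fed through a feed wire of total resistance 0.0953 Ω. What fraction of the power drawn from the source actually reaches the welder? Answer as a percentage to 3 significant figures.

I = P / V = 2300 / 220 = 10.45 A through the feed wire.
P_line = I² R_line = (10.45)² × 0.0953 = 10.42 W
P_source = P_load + P_line = 2300 + 10.42 = 2310 W
η = P_load / P_source = 2300 / 2310 = 0.9955

99.5 %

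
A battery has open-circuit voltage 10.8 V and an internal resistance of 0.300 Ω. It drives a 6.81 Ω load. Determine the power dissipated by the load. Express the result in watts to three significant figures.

15.7 W

The internal resistance and the load are in series, so the same I flows through both; get I from ε/(r+R), then I²R for the load.
I = ε / (r + R) = 10.8 / (0.300 + 6.81) = 1.519 A
P_load = I² R = (1.519)² × 6.81 = 15.71 W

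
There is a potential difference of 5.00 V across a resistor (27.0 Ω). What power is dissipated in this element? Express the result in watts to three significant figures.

0.926 W

V and R are stated; P = V²/R avoids computing the current.
P = (5.00 V)² / 27.0 Ω = 0.9259 W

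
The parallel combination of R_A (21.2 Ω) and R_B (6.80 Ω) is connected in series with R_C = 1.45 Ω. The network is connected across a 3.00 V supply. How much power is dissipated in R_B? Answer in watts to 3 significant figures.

0.806 W

Collapse the R_A‖R_B pair into one equivalent R_p; then R_p and R_C form a series string.
R_p = (21.2×6.80)/(21.2+6.80) = 5.149 Ω
R_total = R_p + 1.45 = 5.149 + 1.45 = 6.599 Ω
I = V / R_total = 3.00 / 6.599 = 0.4546 A
Voltage across the parallel pair: V_p = I × R_p = 0.4546 × 5.149 = 2.341 V
R_B has V_p across it, so P = V_p²/R_B.
P_R_B = (2.341)² / 6.80 = 0.8058 W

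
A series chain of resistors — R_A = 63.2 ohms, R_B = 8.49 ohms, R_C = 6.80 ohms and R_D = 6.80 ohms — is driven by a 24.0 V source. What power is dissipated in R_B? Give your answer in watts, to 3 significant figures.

0.672 W

Series elements share the same current, so find I first, then use P = I²R.
R_total = 63.2 + 8.49 + 6.80 + 6.80 = 85.29 Ω
I = V / R_total = 24.0 / 85.29 = 0.2814 A
P_R_B = I² × R_B = (0.2814)² × 8.49 = 0.6723 W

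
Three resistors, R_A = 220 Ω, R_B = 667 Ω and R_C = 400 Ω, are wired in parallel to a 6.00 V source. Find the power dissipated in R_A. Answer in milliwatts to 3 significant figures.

164 mW

Parallel branches share the same voltage; P = V²/R gives the branch power in one step.
P_R_A = V² / R_A = (6.00)² / 220 Ω = 0.1636 W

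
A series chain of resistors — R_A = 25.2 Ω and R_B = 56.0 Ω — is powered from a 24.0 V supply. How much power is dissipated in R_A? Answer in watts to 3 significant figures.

2.20 W

Since the resistors are in series they all carry the loop current I = V/R_total; the power in any one is I²R.
R_total = 25.2 + 56.0 = 81.20 Ω
I = V / R_total = 24.0 / 81.20 = 0.2956 A
P_R_A = I² × R_A = (0.2956)² × 25.2 = 2.201 W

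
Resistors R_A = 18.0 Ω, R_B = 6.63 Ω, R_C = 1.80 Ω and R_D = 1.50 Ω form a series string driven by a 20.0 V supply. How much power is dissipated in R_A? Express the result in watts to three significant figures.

9.23 W

Every series element carries the same I. Get I from the total resistance, then P = I² × R_A.
R_total = 18.0 + 6.63 + 1.80 + 1.50 = 27.93 Ω
I = V / R_total = 20.0 / 27.93 = 0.7161 A
P_R_A = I² × R_A = (0.7161)² × 18.0 = 9.230 W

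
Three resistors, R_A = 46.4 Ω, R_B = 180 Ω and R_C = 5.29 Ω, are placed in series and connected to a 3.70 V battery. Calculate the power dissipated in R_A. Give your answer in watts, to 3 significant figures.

0.0118 W

In a series string the same current flows through every resistor — find that current, then P = I²R for the one we want.
R_total = 46.4 + 180 + 5.29 = 231.7 Ω
I = V / R_total = 3.70 / 231.7 = 0.01597 A
P_R_A = I² × R_A = (0.01597)² × 46.4 = 0.01183 W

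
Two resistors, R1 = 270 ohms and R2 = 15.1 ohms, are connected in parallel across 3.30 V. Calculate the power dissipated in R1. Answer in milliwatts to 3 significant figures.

40.3 mW

Each parallel branch sees the full supply voltage, so P = V²/R applies directly to the target branch.
P_R1 = V² / R1 = (3.30)² / 270 Ω = 0.04033 W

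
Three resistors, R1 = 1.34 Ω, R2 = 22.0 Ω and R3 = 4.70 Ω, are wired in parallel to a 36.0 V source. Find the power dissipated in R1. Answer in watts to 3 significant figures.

R1 sits directly across the source, so P = V²/R with V = 36.0 V.
P_R1 = V² / R1 = (36.0)² / 1.34 Ω = 967.2 W

967 W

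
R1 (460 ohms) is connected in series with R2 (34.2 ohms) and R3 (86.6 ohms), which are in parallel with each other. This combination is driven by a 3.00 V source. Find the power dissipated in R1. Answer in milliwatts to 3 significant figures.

17.6 mW

First combine the parallel branches into one equivalent R_p, then R1 + R_p is a series pair.
R_p = (34.2×86.6)/(34.2+86.6) = 24.52 Ω
R_total = 460 + 24.52 = 484.5 Ω
I = V / R_total = 3.00 / 484.5 = 0.006192 A
All the current flows through R1; use P = I²R.
P_R1 = (0.006192)² × 460 = 0.01764 W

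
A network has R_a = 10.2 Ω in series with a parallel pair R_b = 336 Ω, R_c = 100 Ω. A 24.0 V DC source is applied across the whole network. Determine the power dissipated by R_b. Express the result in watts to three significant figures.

1.34 W

First combine the parallel branches into one equivalent R_p, then R_a + R_p is a series pair.
R_p = (336×100)/(336+100) = 77.06 Ω
R_total = 10.2 + 77.06 = 87.26 Ω
I = V / R_total = 24.0 / 87.26 = 0.2750 A
Voltage across the parallel pair: V_p = I × R_p = 0.2750 × 77.06 = 21.19 V
R_b sees V_p directly, so P = V_p² / R_b.
P_R_b = (21.19)² / 336 = 1.337 W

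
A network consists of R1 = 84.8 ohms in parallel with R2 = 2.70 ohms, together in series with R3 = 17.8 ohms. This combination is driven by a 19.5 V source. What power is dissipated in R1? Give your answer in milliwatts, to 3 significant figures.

First find R_p for the parallel pair, then treat R_p + R3 as a series loop.
R_p = (84.8×2.70)/(84.8+2.70) = 2.617 Ω
R_total = R_p + 17.8 = 2.617 + 17.8 = 20.42 Ω
I = V / R_total = 19.5 / 20.42 = 0.9551 A
Voltage across the parallel pair: V_p = I × R_p = 0.9551 × 2.617 = 2.499 V
R1 sits across V_p; its power is V_p²/R.
P_R1 = (2.499)² / 84.8 = 0.07366 W

73.7 mW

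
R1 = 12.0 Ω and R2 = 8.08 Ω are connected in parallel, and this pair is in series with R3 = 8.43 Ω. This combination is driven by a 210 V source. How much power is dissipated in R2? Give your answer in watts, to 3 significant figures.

Combine R1 and R2 into their parallel equivalent first, reducing the network to two series resistors.
R_p = (12.0×8.08)/(12.0+8.08) = 4.829 Ω
R_total = R_p + 8.43 = 4.829 + 8.43 = 13.26 Ω
I = V / R_total = 210 / 13.26 = 15.84 A
Voltage across the parallel pair: V_p = I × R_p = 15.84 × 4.829 = 76.48 V
Use P = V²/R for R2 with V = V_p.
P_R2 = (76.48)² / 8.08 = 723.9 W

724 W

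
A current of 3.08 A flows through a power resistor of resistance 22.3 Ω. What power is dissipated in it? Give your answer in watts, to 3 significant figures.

The current through and the resistance of the element are both given; use P = I²R.
P = (3.080 A)² × 22.3 Ω = 211.5 W

212 W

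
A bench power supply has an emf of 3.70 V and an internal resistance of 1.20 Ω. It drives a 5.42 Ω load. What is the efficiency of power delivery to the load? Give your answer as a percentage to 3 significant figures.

Both r and R carry the same current, so the power split is just the resistance split: η = R/(R+r).
η = R / (R + r) = 5.42 / (5.42 + 1.20) = 0.8187

81.9 %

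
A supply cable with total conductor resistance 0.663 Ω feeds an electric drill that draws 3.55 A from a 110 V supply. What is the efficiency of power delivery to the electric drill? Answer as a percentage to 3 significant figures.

The supply cable carries the full 3.55 A.
P_line = I² R_line = (3.550)² × 0.663 = 8.355 W
P_source = V I = 110 × 3.550 = 390.5 W; P_load = 382.1 W
η = P_load / P_source = 382.1 / 390.5 = 0.9786

97.9 %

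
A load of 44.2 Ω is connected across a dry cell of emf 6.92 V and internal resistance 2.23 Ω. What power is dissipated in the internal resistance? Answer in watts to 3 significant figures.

The internal resistance carries the same current as the load; P_int = I²r.
I = ε / (r + R) = 6.92 / (2.23 + 44.2) = 0.1490 A
P_int = I² r = (0.1490)² × 2.23 = 0.04954 W

0.0495 W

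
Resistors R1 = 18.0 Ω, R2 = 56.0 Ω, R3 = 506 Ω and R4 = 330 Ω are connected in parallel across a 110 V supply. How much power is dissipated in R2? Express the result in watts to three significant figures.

216 W

Every branch has 110 V across it, so for R2 the power is simply V²/R.
P_R2 = V² / R2 = (110)² / 56.0 Ω = 216.1 W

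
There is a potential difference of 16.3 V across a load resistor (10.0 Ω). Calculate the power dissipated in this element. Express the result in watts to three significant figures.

V and R are stated; P = V²/R avoids computing the current.
P = (16.3 V)² / 10.0 Ω = 26.57 W

26.6 W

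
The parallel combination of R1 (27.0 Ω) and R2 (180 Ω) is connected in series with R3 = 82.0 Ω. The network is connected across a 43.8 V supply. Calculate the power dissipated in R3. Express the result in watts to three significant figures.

14.1 W

First find R_p for the parallel pair, then treat R_p + R3 as a series loop.
R_p = (27.0×180)/(27.0+180) = 23.48 Ω
R_total = R_p + 82.0 = 23.48 + 82.0 = 105.5 Ω
I = V / R_total = 43.8 / 105.5 = 0.4153 A
R3 is the series element, so its power is I²R.
P_R3 = (0.4153)² × 82.0 = 14.14 W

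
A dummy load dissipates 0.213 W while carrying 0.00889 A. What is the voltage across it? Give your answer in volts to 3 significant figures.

From P = V I = I²R = V²/R, with the two given quantities we get V = P / I.
V = 0.213 / 0.008890 = 23.96 V

24.0 V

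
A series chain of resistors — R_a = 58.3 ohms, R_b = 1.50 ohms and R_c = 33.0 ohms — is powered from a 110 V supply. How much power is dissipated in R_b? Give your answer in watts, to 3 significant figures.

In a series string the same current flows through every resistor — find that current, then P = I²R for the one we want.
R_total = 58.3 + 1.50 + 33.0 = 92.80 Ω
I = V / R_total = 110 / 92.80 = 1.185 A
P_R_b = I² × R_b = (1.185)² × 1.50 = 2.108 W

2.11 W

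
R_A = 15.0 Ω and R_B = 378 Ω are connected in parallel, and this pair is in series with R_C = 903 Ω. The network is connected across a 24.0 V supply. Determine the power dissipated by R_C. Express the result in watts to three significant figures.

0.618 W

Reduce the parallel combination to a single R_p; the circuit then becomes R_p in series with the remaining resistor.
R_p = (15.0×378)/(15.0+378) = 14.43 Ω
R_total = R_p + 903 = 14.43 + 903 = 917.4 Ω
I = V / R_total = 24.0 / 917.4 = 0.02616 A
All the supply current flows through R_C; use P = I²R_C.
P_R_C = (0.02616)² × 903 = 0.6180 W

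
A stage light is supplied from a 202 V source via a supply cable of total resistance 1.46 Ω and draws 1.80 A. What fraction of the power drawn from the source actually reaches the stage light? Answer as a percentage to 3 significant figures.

The supply cable carries the full 1.80 A.
P_line = I² R_line = (1.800)² × 1.46 = 4.730 W
P_source = V I = 202 × 1.800 = 363.6 W; P_load = 358.9 W
η = P_load / P_source = 358.9 / 363.6 = 0.9870

98.7 %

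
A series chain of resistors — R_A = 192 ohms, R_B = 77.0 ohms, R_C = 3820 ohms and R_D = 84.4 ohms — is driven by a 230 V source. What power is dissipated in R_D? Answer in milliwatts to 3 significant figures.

Series elements share the same current, so find I first, then use P = I²R.
R_total = 192 + 77.0 + 3820 + 84.4 = 4173 Ω
I = V / R_total = 230 / 4173 = 0.05511 A
P_R_D = I² × R_D = (0.05511)² × 84.4 = 0.2563 W

256 mW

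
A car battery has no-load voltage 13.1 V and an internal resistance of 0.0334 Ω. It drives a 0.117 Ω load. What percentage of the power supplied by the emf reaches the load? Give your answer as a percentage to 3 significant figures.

The source delivers εI, of which I²R reaches the load and I²r is lost; since I is common, η = R/(R+r).
η = R / (R + r) = 0.117 / (0.117 + 0.0334) = 0.7779

77.8 %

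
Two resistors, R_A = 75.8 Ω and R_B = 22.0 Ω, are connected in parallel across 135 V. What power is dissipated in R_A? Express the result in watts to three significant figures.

240 W

Every branch has 135 V across it, so for R_A the power is simply V²/R.
P_R_A = V² / R_A = (135)² / 75.8 Ω = 240.4 W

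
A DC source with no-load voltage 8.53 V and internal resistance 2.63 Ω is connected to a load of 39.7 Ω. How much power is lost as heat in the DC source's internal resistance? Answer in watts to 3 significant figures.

Internal loss is I²r, with I set by the total series resistance r+R.
I = ε / (r + R) = 8.53 / (2.63 + 39.7) = 0.2015 A
P_int = I² r = (0.2015)² × 2.63 = 0.1068 W

0.107 W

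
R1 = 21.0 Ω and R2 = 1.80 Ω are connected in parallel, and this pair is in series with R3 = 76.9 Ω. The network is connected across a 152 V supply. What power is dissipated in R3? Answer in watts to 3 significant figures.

Reduce the parallel combination to a single R_p; the circuit then becomes R_p in series with the remaining resistor.
R_p = (21.0×1.80)/(21.0+1.80) = 1.658 Ω
R_total = R_p + 76.9 = 1.658 + 76.9 = 78.56 Ω
I = V / R_total = 152 / 78.56 = 1.935 A
R3 is the series element, so its power is I²R.
P_R3 = (1.935)² × 76.9 = 287.9 W

288 W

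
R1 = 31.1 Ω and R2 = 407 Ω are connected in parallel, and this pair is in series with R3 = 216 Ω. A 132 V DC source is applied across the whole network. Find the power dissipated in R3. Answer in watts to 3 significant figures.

62.8 W

Reduce the parallel combination to a single R_p; the circuit then becomes R_p in series with the remaining resistor.
R_p = (31.1×407)/(31.1+407) = 28.89 Ω
R_total = R_p + 216 = 28.89 + 216 = 244.9 Ω
I = V / R_total = 132 / 244.9 = 0.5390 A
R3 carries the full series current, so P = I²R.
P_R3 = (0.5390)² × 216 = 62.76 W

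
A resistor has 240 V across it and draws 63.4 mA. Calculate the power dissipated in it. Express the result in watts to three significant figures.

Both the voltage across and the current through the element are known, so P = V I applies directly.
P = 240 V × 0.06340 A = 15.22 W

15.2 W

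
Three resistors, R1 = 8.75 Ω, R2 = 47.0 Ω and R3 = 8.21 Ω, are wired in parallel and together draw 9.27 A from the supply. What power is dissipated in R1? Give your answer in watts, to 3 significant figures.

We need the common branch voltage; get it from I_total × R_eq, then P = V²/R for the branch.
1/R_eq = 1/8.75 + 1/47.0 + 1/8.21 ⇒ R_eq = 3.886 Ω
V = I_total × R_eq = 9.270 × 3.886 = 36.02 V
P_R1 = V² / R1 = (36.02)² / 8.75 = 148.3 W

148 W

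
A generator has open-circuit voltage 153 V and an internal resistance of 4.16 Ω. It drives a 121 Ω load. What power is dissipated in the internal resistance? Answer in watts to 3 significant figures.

6.22 W

The source's internal resistance is just another series element carrying I; its dissipation is I²r.
I = ε / (r + R) = 153 / (4.16 + 121) = 1.222 A
P_int = I² r = (1.222)² × 4.16 = 6.216 W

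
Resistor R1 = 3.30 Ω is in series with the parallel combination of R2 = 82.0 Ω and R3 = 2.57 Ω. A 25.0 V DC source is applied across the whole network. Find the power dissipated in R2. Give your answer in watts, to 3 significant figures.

First combine the parallel branches into one equivalent R_p, then R1 + R_p is a series pair.
R_p = (82.0×2.57)/(82.0+2.57) = 2.492 Ω
R_total = 3.30 + 2.492 = 5.792 Ω
I = V / R_total = 25.0 / 5.792 = 4.316 A
Voltage across the parallel pair: V_p = I × R_p = 4.316 × 2.492 = 10.76 V
R2 sees V_p directly, so P = V_p² / R2.
P_R2 = (10.76)² / 82.0 = 1.411 W

1.41 W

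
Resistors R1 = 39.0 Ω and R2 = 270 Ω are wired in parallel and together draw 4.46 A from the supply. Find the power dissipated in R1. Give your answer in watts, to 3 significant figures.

We need the common branch voltage; get it from I_total × R_eq, then P = V²/R for the branch.
1/R_eq = 1/39.0 + 1/270 ⇒ R_eq = 34.08 Ω
V = I_total × R_eq = 4.460 × 34.08 = 152.0 V
P_R1 = V² / R1 = (152.0)² / 39.0 = 592.3 W

592 W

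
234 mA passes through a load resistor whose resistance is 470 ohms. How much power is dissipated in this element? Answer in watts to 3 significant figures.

25.7 W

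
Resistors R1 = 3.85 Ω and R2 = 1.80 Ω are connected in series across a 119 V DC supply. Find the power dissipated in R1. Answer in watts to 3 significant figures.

In a series string the same current flows through every resistor — find that current, then P = I²R for the one we want.
R_total = 3.85 + 1.80 = 5.650 Ω
I = V / R_total = 119 / 5.650 = 21.06 A
P_R1 = I² × R1 = (21.06)² × 3.85 = 1708 W

1710 W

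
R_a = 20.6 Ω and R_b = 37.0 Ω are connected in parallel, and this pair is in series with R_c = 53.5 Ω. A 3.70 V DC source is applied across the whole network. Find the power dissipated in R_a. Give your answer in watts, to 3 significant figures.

Combine R_a and R_b into their parallel equivalent first, reducing the network to two series resistors.
R_p = (20.6×37.0)/(20.6+37.0) = 13.23 Ω
R_total = R_p + 53.5 = 13.23 + 53.5 = 66.73 Ω
I = V / R_total = 3.70 / 66.73 = 0.05545 A
Voltage across the parallel pair: V_p = I × R_p = 0.05545 × 13.23 = 0.7337 V
Use P = V²/R for R_a with V = V_p.
P_R_a = (0.7337)² / 20.6 = 0.02613 W

0.0261 W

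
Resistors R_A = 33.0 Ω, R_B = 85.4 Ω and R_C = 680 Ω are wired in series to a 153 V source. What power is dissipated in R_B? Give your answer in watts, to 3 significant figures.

Series elements share the same current, so find I first, then use P = I²R.
R_total = 33.0 + 85.4 + 680 = 798.4 Ω
I = V / R_total = 153 / 798.4 = 0.1916 A
P_R_B = I² × R_B = (0.1916)² × 85.4 = 3.136 W

3.14 W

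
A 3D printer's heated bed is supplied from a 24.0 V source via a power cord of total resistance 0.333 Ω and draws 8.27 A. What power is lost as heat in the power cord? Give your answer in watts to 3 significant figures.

22.8 W

The power cord and load are in series, so the same current flows in both; the loss is I²R_line.
The power cord carries the full 8.27 A.
P_line = I² R_line = (8.270)² × 0.333 = 22.77 W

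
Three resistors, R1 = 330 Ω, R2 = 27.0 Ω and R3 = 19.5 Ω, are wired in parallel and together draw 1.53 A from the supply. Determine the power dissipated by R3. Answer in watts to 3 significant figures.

We need the common branch voltage; get it from I_total × R_eq, then P = V²/R for the branch.
1/R_eq = 1/330 + 1/27.0 + 1/19.5 ⇒ R_eq = 10.95 Ω
V = I_total × R_eq = 1.530 × 10.95 = 16.75 V
P_R3 = V² / R3 = (16.75)² / 19.5 = 14.39 W

14.4 W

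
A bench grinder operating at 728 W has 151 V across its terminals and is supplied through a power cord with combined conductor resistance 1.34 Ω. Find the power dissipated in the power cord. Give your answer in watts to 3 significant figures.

31.1 W

The power cord is a series resistance carrying the load current; its dissipation is I²R_line.
I = P / V = 728 / 151 = 4.821 A through the power cord.
P_line = I² R_line = (4.821)² × 1.34 = 31.15 W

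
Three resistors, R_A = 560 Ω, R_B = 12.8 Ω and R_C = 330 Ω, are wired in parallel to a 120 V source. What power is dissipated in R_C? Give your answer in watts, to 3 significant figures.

43.6 W

The supply voltage appears across each parallel branch — just use P = V²/R_C.
P_R_C = V² / R_C = (120)² / 330 Ω = 43.64 W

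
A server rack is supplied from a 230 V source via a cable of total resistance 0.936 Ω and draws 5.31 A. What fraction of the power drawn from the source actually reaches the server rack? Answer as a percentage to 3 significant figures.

The cable carries the full 5.31 A.
P_line = I² R_line = (5.310)² × 0.936 = 26.39 W
P_source = V I = 230 × 5.310 = 1221 W; P_load = 1195 W
η = P_load / P_source = 1195 / 1221 = 0.9784

97.8 %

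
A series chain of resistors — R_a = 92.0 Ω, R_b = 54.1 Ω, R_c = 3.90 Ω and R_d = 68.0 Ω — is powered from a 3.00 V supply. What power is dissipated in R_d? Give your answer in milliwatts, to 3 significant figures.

12.9 mW

Series elements share the same current, so find I first, then use P = I²R.
R_total = 92.0 + 54.1 + 3.90 + 68.0 = 218.0 Ω
I = V / R_total = 3.00 / 218.0 = 0.01376 A
P_R_d = I² × R_d = (0.01376)² × 68.0 = 0.01288 W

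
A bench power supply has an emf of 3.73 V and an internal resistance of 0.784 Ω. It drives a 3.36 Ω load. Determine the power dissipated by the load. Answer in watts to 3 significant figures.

Find the circuit current first, then P = I²R for the load (series elements share I).
I = ε / (r + R) = 3.73 / (0.784 + 3.36) = 0.9001 A
P_load = I² R = (0.9001)² × 3.36 = 2.722 W

2.72 W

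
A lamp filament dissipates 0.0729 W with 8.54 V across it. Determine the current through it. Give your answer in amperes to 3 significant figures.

Inverting the appropriate power form: I = P / V.
I = 0.0729 / 8.54 = 0.008536 A

0.00854 A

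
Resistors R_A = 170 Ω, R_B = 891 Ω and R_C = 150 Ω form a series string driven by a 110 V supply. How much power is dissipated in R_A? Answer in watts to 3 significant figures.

1.40 W

Since the resistors are in series they all carry the loop current I = V/R_total; the power in any one is I²R.
R_total = 170 + 891 + 150 = 1211 Ω
I = V / R_total = 110 / 1211 = 0.09083 A
P_R_A = I² × R_A = (0.09083)² × 170 = 1.403 W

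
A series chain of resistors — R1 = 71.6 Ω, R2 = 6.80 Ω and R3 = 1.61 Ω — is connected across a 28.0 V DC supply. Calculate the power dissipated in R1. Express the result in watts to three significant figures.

Since the resistors are in series they all carry the loop current I = V/R_total; the power in any one is I²R.
R_total = 71.6 + 6.80 + 1.61 = 80.01 Ω
I = V / R_total = 28.0 / 80.01 = 0.3500 A
P_R1 = I² × R1 = (0.3500)² × 71.6 = 8.769 W

8.77 W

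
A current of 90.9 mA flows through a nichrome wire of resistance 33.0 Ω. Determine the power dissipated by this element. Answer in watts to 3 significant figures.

Knowing I and R, the power is just I²R — no need to find V first.
P = (0.09090 A)² × 33.0 Ω = 0.2727 W

0.273 W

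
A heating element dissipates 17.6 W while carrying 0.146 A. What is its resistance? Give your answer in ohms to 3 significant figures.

826 Ω

Rearranging the power relation for the two known quantities gives R = P / I².
R = 17.6 / (0.1460)² = 825.7 Ω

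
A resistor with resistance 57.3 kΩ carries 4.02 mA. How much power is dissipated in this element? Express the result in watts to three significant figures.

With I and R stated, P = I²R applies in one step.
P = (0.004020 A)² × 57300 Ω = 0.9260 W

0.926 W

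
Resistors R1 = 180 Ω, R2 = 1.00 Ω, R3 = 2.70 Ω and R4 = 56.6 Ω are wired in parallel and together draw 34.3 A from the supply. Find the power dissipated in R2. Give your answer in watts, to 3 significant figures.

606 W

We need the common branch voltage; get it from I_total × R_eq, then P = V²/R for the branch.
1/R_eq = 1/180 + 1/1.00 + 1/2.70 + 1/56.6 ⇒ R_eq = 0.7176 Ω
V = I_total × R_eq = 34.30 × 0.7176 = 24.61 V
P_R2 = V² / R2 = (24.61)² / 1.00 = 605.8 W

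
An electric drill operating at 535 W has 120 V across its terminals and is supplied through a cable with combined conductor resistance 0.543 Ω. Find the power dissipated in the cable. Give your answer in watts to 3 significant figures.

10.8 W

The cable and load are in series, so the same current flows in both; the loss is I²R_line.
I = P / V = 535 / 120 = 4.458 A through the cable.
P_line = I² R_line = (4.458)² × 0.543 = 10.79 W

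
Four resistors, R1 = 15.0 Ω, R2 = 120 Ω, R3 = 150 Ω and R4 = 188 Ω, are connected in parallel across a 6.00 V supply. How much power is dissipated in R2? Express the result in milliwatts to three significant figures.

The supply voltage appears across each parallel branch — just use P = V²/R2.
P_R2 = V² / R2 = (6.00)² / 120 Ω = 0.3000 W

300 mW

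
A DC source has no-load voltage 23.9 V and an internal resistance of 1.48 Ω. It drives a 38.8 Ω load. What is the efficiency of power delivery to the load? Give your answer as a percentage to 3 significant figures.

Both r and R carry the same current, so the power split is just the resistance split: η = R/(R+r).
η = R / (R + r) = 38.8 / (38.8 + 1.48) = 0.9633

96.3 %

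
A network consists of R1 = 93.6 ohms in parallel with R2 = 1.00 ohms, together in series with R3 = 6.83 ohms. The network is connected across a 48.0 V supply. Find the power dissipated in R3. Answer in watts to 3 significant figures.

257 W

Combine R1 and R2 into their parallel equivalent first, reducing the network to two series resistors.
R_p = (93.6×1.00)/(93.6+1.00) = 0.9894 Ω
R_total = R_p + 6.83 = 0.9894 + 6.83 = 7.819 Ω
I = V / R_total = 48.0 / 7.819 = 6.139 A
All the supply current flows through R3; use P = I²R3.
P_R3 = (6.139)² × 6.83 = 257.4 W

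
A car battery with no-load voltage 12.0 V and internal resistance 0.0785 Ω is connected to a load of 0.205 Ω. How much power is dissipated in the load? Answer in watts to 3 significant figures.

Load and internal resistance form a series loop — compute the loop current, then the load power via I²R.
I = ε / (r + R) = 12.0 / (0.0785 + 0.205) = 42.33 A
P_load = I² R = (42.33)² × 0.205 = 367.3 W

367 W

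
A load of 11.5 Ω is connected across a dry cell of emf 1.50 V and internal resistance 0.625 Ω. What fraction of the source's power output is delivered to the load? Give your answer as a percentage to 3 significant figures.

94.8 %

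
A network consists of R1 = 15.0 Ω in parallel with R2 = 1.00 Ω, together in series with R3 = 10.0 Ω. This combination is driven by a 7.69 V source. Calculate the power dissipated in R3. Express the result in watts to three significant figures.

Reduce the parallel combination to a single R_p; the circuit then becomes R_p in series with the remaining resistor.
R_p = (15.0×1.00)/(15.0+1.00) = 0.9375 Ω
R_total = R_p + 10.0 = 0.9375 + 10.0 = 10.94 Ω
I = V / R_total = 7.69 / 10.94 = 0.7031 A
All the supply current flows through R3; use P = I²R3.
P_R3 = (0.7031)² × 10.0 = 4.943 W

4.94 W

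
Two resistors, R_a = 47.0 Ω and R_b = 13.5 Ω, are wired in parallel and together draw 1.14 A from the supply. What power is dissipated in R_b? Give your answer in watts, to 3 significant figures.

We need the common branch voltage; get it from I_total × R_eq, then P = V²/R for the branch.
1/R_eq = 1/47.0 + 1/13.5 ⇒ R_eq = 10.49 Ω
V = I_total × R_eq = 1.140 × 10.49 = 11.96 V
P_R_b = V² / R_b = (11.96)² / 13.5 = 10.59 W

10.6 W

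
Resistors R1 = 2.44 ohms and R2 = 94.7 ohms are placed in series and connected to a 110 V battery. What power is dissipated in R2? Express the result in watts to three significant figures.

121 W

Every series element carries the same I. Get I from the total resistance, then P = I² × R2.
R_total = 2.44 + 94.7 = 97.14 Ω
I = V / R_total = 110 / 97.14 = 1.132 A
P_R2 = I² × R2 = (1.132)² × 94.7 = 121.4 W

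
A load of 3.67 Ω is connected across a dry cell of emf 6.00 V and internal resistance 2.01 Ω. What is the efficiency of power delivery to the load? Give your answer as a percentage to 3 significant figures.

64.6 %

Efficiency is P_load / P_total. With a series r and R sharing the same I, P = I²R for each, so η = R/(R+r).
η = R / (R + r) = 3.67 / (3.67 + 2.01) = 0.6461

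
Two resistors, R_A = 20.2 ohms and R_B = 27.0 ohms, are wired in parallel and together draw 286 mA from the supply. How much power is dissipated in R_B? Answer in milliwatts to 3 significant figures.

Parallel branches share V, not I — compute V via R_eq, then use V²/R for the target branch.
1/R_eq = 1/20.2 + 1/27.0 ⇒ R_eq = 11.56 Ω
V = I_total × R_eq = 0.2860 × 11.56 = 3.305 V
P_R_B = V² / R_B = (3.305)² / 27.0 = 0.4045 W

404 mW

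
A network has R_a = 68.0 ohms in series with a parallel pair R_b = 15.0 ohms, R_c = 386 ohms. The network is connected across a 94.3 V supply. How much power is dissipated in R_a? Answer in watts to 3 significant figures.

89.0 W

Reduce the parallel pair to R_p first; the network is then a simple series string.
R_p = (15.0×386)/(15.0+386) = 14.44 Ω
R_total = 68.0 + 14.44 = 82.44 Ω
I = V / R_total = 94.3 / 82.44 = 1.144 A
The full supply current passes through R_a: P = I²R.
P_R_a = (1.144)² × 68.0 = 88.97 W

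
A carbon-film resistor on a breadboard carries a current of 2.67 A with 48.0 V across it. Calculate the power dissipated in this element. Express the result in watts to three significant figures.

128 W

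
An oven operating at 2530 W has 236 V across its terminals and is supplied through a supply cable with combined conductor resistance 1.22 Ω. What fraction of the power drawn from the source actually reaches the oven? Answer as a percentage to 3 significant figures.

I = P / V = 2530 / 236 = 10.72 A through the supply cable.
P_line = I² R_line = (10.72)² × 1.22 = 140.2 W
P_source = P_load + P_line = 2530 + 140.2 = 2670 W
η = P_load / P_source = 2530 / 2670 = 0.9475

94.7 %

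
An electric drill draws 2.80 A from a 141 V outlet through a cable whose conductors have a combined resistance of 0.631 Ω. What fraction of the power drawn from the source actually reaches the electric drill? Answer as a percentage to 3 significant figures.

98.7 %

The cable carries the full 2.80 A.
P_line = I² R_line = (2.800)² × 0.631 = 4.947 W
P_source = V I = 141 × 2.800 = 394.8 W; P_load = 389.9 W
η = P_load / P_source = 389.9 / 394.8 = 0.9875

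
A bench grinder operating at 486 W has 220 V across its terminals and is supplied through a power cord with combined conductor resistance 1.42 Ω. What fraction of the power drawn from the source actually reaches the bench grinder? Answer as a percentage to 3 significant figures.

I = P / V = 486 / 220 = 2.209 A through the power cord.
P_line = I² R_line = (2.209)² × 1.42 = 6.930 W
P_source = P_load + P_line = 486.0 + 6.930 = 492.9 W
η = P_load / P_source = 486.0 / 492.9 = 0.9859

98.6 %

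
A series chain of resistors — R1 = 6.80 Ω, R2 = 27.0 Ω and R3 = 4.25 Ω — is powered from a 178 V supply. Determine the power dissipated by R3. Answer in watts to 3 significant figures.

93.0 W

Series elements share the same current, so find I first, then use P = I²R.
R_total = 6.80 + 27.0 + 4.25 = 38.05 Ω
I = V / R_total = 178 / 38.05 = 4.678 A
P_R3 = I² × R3 = (4.678)² × 4.25 = 93.01 W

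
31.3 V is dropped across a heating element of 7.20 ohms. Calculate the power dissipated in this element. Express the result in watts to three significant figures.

Voltage and resistance are given, so P = V²/R is the one-step route.
P = (31.3 V)² / 7.20 Ω = 136.1 W

136 W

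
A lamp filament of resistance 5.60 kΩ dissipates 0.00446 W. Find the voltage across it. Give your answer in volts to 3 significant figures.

From P = V I = I²R = V²/R, with the two given quantities we get V = √(P R).
V = √(0.00446 × 5600) = 4.998 V

5.00 V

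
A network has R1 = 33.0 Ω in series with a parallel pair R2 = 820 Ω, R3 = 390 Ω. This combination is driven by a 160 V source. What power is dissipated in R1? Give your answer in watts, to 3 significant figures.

9.56 W

First combine the parallel branches into one equivalent R_p, then R1 + R_p is a series pair.
R_p = (820×390)/(820+390) = 264.3 Ω
R_total = 33.0 + 264.3 = 297.3 Ω
I = V / R_total = 160 / 297.3 = 0.5382 A
The full supply current passes through R1: P = I²R.
P_R1 = (0.5382)² × 33.0 = 9.558 W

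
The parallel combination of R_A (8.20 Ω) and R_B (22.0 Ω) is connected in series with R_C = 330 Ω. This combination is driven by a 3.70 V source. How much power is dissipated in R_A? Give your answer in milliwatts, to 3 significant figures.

Collapse the R_A‖R_B pair into one equivalent R_p; then R_p and R_C form a series string.
R_p = (8.20×22.0)/(8.20+22.0) = 5.974 Ω
R_total = R_p + 330 = 5.974 + 330 = 336.0 Ω
I = V / R_total = 3.70 / 336.0 = 0.01101 A
Voltage across the parallel pair: V_p = I × R_p = 0.01101 × 5.974 = 0.06578 V
Use P = V²/R for R_A with V = V_p.
P_R_A = (0.06578)² / 8.20 = 0.0005278 W

0.528 mW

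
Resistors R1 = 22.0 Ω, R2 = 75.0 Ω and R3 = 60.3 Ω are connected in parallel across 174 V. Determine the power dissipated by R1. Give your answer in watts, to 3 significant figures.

1380 W

R1 sits directly across the source, so P = V²/R with V = 174 V.
P_R1 = V² / R1 = (174)² / 22.0 Ω = 1376 W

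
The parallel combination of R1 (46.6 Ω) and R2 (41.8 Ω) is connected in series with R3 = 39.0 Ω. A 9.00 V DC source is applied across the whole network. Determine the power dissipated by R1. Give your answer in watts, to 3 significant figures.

Combine R1 and R2 into their parallel equivalent first, reducing the network to two series resistors.
R_p = (46.6×41.8)/(46.6+41.8) = 22.03 Ω
R_total = R_p + 39.0 = 22.03 + 39.0 = 61.03 Ω
I = V / R_total = 9.00 / 61.03 = 0.1475 A
Voltage across the parallel pair: V_p = I × R_p = 0.1475 × 22.03 = 3.249 V
R1 sits across V_p; its power is V_p²/R.
P_R1 = (3.249)² / 46.6 = 0.2265 W

0.227 W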